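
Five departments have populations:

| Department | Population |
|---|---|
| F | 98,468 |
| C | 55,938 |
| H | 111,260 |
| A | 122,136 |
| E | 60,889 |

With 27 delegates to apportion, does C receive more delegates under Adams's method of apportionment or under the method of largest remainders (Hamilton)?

Adams

Adams: F 6, C 4, H 6, A 7, E 4.
Hamilton: F 6, C 3, H 7, A 7, E 4.
C gets 4 under Adams and 3 under Hamilton.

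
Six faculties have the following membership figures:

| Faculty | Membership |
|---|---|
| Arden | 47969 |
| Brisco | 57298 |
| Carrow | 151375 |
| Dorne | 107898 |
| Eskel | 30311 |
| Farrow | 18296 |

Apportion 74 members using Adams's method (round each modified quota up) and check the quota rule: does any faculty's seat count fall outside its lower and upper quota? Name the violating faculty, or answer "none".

Carrow

Standard quotas: Arden 8.592, Brisco 10.263, Carrow 27.113, Dorne 19.326, Eskel 5.429, Farrow 3.277.
Adams allocation: Arden 9, Brisco 10, Carrow 26, Dorne 19, Eskel 6, Farrow 4.
Carrow has quota 27.113 (lower 27, upper 28) but receives 26 — outside the quota interval.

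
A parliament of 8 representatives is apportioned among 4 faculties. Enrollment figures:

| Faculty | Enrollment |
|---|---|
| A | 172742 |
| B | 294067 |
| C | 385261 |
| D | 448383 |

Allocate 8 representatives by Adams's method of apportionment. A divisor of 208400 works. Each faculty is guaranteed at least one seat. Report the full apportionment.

With modified divisor 208400: modified quotas A 0.829, B 1.411, C 1.849, D 2.152.
Rounding up: A 1, B 2, C 2, D 3 (total 8).

A 1; B 2; C 2; D 3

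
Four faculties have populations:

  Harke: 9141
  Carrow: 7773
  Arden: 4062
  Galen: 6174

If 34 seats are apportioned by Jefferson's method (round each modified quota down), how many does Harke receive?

Standard divisor 27150/34 ≈ 798.529; standard quotas: Harke 11.447, Carrow 9.734, Arden 5.087, Galen 7.732.
Rounding down gives 11, 9, 5, 7 = 32 seats, so the divisor must be adjusted.
With modified divisor 767: modified quotas Harke 11.918, Carrow 10.134, Arden 5.296, Galen 8.050.
Rounding down: Harke 11, Carrow 10, Arden 5, Galen 8 (total 34).
Harke receives 11.

11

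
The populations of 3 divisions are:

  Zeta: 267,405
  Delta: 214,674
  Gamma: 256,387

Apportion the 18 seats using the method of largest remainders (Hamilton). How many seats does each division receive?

Zeta: 7, Delta: 5, Gamma: 6

Standard divisor: 738466 ÷ 18 ≈ 41025.889.
Standard quotas: Zeta 6.5180, Delta 5.2326, Gamma 6.2494.
Lower quotas: Zeta 6, Delta 5, Gamma 6 (sum 17, leaving 1 seat).
Remainders in descending order: Zeta 0.5180, Gamma 0.2494, Delta 0.2326.
Largest remainder: Zeta receives the extra seat.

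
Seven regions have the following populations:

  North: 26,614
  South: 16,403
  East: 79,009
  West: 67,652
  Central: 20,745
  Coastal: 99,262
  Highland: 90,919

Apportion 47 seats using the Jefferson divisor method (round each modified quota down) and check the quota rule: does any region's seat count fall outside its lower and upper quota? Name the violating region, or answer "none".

Standard quotas: North 3.122, South 1.924, East 9.270, West 7.937, Central 2.434, Coastal 11.646, Highland 10.667.
Jefferson allocation: North 3, South 2, East 9, West 8, Central 2, Coastal 12, Highland 11.
Every allocation lies between the lower and upper quota.

none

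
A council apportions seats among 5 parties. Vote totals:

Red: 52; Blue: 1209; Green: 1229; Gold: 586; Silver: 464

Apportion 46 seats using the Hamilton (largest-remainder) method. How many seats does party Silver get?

6

Standard divisor: 3540 ÷ 46 ≈ 76.957.
Standard quotas: Red 0.676, Blue 15.710, Green 15.970, Gold 7.615, Silver 6.029.
Lower quotas: Red 0, Blue 15, Green 15, Gold 7, Silver 6 (sum 43, leaving 3 seats).
Remainders in descending order: Green 0.970, Blue 0.710, Red 0.676, Gold 0.615, Silver 0.029.
The surplus seats go to Green, Blue, Red.
Silver receives 6.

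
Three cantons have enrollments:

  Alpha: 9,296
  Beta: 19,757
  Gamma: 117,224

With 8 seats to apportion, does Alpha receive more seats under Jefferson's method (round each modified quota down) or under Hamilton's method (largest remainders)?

Jefferson: Alpha 0, Beta 1, Gamma 7.
Hamilton: Alpha 1, Beta 1, Gamma 6.
Alpha gets 0 under Jefferson and 1 under Hamilton.

Hamilton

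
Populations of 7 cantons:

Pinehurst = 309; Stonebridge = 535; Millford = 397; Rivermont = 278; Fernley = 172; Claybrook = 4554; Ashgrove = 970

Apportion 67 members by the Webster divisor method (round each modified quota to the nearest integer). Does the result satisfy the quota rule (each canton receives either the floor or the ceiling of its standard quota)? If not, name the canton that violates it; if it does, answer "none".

Claybrook

Standard quotas: Pinehurst 2.869, Stonebridge 4.968, Millford 3.687, Rivermont 2.582, Fernley 1.597, Claybrook 42.289, Ashgrove 9.008.
Webster allocation: Pinehurst 3, Stonebridge 5, Millford 4, Rivermont 3, Fernley 2, Claybrook 41, Ashgrove 9.
Claybrook has quota 42.289 (lower 42, upper 43) but receives 41 — outside the quota interval.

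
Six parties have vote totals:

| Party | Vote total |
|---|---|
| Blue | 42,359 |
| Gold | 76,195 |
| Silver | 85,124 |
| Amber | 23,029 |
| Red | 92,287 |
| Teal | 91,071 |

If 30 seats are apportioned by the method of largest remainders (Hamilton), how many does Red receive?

7

The standard divisor is 410065/30 ≈ 13668.833.
Standard quotas: Blue 3.0989, Gold 5.5744, Silver 6.2276, Amber 1.6848, Red 6.7516, Teal 6.6627.
Lower quotas: Blue 3, Gold 5, Silver 6, Amber 1, Red 6, Teal 6 (sum 27, leaving 3 seats).
Remainders in descending order: Red 0.7516, Amber 0.6848, Teal 0.6627, Gold 0.5744, Silver 0.2276, Blue 0.0989.
The surplus seats go to Red, Amber, Teal.
Red receives 7.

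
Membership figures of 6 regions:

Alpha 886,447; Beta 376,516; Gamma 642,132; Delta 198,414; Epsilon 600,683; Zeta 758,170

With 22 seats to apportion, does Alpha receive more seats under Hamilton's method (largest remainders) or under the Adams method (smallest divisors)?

Hamilton: Alpha 6, Beta 2, Gamma 4, Delta 1, Epsilon 4, Zeta 5.
Adams: Alpha 5, Beta 2, Gamma 4, Delta 2, Epsilon 4, Zeta 5.
Alpha gets 6 under Hamilton and 5 under Adams.

Hamilton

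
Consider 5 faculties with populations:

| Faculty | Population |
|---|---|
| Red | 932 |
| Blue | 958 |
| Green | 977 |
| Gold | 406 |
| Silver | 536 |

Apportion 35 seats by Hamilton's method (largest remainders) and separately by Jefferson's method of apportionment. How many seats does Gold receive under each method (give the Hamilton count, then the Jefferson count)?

Hamilton: Red 8, Blue 9, Green 9, Gold 4, Silver 5.
Jefferson: Red 9, Blue 9, Green 9, Gold 3, Silver 5.
Gold gets 4 under Hamilton and 3 under Jefferson.

4 and 3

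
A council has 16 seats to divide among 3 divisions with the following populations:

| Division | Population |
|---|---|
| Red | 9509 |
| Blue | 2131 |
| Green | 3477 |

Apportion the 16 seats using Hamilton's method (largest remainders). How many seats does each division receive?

Standard divisor: 15117 ÷ 16 ≈ 944.812.
Standard quotas: Red 10.0644, Blue 2.2555, Green 3.6801.
Lower quotas: Red 10, Blue 2, Green 3 (sum 15, leaving 1 seat).
Remainders in descending order: Green 0.6801, Blue 0.2555, Red 0.0644.
The surplus seat goes to Green.

Red 10, Blue 2, Green 4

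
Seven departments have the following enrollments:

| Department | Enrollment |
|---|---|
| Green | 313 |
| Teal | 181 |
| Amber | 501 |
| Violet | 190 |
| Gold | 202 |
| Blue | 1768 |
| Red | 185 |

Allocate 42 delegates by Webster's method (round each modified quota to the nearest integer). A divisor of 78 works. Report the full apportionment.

Green 4, Teal 2, Amber 6, Violet 2, Gold 3, Blue 23, Red 2

With modified divisor 78: modified quotas Green 4.013, Teal 2.321, Amber 6.423, Violet 2.436, Gold 2.590, Blue 22.667, Red 2.372.
Rounding to the nearest integer: Green 4, Teal 2, Amber 6, Violet 2, Gold 3, Blue 23, Red 2 (total 42).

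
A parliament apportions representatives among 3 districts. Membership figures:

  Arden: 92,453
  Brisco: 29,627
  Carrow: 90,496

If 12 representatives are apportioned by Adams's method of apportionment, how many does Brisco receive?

2

Standard divisor 212576/12 ≈ 17714.667; standard quotas: Arden 5.219, Brisco 1.672, Carrow 5.109.
Rounding up gives 6, 2, 6 = 14 seats, so the divisor must be adjusted.
With modified divisor 20600: modified quotas Arden 4.488, Brisco 1.438, Carrow 4.393.
Rounding up: Arden 5, Brisco 2, Carrow 5 (total 12).
Brisco receives 2.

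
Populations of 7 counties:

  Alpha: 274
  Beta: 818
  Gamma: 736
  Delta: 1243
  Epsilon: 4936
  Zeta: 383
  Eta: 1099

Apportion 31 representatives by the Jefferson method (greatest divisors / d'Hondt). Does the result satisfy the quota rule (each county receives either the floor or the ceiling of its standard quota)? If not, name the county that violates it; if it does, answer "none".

Standard quotas: Alpha 0.895, Beta 2.672, Gamma 2.404, Delta 4.061, Epsilon 16.126, Zeta 1.251, Eta 3.590.
Jefferson allocation: Alpha 0, Beta 2, Gamma 2, Delta 4, Epsilon 18, Zeta 1, Eta 4.
Epsilon has quota 16.126 (lower 16, upper 17) but receives 18 — outside the quota interval.

Epsilon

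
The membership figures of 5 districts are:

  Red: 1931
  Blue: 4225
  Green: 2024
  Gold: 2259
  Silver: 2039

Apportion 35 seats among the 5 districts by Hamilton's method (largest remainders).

The standard divisor is 12478/35 ≈ 356.514.
Standard quotas: Red 5.416, Blue 11.851, Green 5.677, Gold 6.336, Silver 5.719.
Lower quotas: Red 5, Blue 11, Green 5, Gold 6, Silver 5 (sum 32, leaving 3 seats).
Remainders in descending order: Blue 0.851, Silver 0.719, Green 0.677, Red 0.416, Gold 0.336.
Largest remainders: Blue, Silver, Green receive the extra seats.

Red=5, Blue=12, Green=6, Gold=6, Silver=6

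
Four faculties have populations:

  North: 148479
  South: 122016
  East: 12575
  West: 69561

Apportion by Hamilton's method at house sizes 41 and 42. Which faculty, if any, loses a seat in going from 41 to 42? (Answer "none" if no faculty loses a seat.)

East

At 41 seats: North 17, South 14, East 2, West 8.
At 42 seats: North 18, South 15, East 1, West 8.
East drops from 2 to 1.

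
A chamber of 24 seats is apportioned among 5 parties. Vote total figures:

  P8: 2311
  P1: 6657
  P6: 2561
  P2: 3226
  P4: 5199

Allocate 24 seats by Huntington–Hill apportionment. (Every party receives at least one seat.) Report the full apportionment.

P8: 3; P1: 8; P6: 3; P2: 4; P4: 6

With divisor 846: modified quotas P8 2.732, P1 7.869, P6 3.027, P2 3.813, P4 6.145.
Geometric-mean thresholds: P8 √(2·3)=2.449, P1 √(7·8)=7.483, P6 √(3·4)=3.464, P2 √(3·4)=3.464, P4 √(6·7)=6.481.
Each quota rounded against its threshold gives P8 3, P1 8, P6 3, P2 4, P4 6 (total 24).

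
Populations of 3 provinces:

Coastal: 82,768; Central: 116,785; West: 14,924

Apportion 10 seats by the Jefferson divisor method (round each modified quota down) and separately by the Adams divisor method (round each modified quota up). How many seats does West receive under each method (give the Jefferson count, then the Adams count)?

0 and 1

Jefferson: Coastal 4, Central 6, West 0.
Adams: Coastal 4, Central 5, West 1.
West gets 0 under Jefferson and 1 under Adams.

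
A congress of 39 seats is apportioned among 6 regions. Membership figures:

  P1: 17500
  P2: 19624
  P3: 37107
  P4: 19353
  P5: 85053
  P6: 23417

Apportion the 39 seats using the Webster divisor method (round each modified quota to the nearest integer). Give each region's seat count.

P1=3; P2=4; P3=7; P4=4; P5=16; P6=5

Standard divisor 202054/39 ≈ 5180.872; standard quotas: P1 3.378, P2 3.788, P3 7.162, P4 3.735, P5 16.417, P6 4.520.
Rounding to the nearest integer gives P1 3, P2 4, P3 7, P4 4, P5 16, P6 5 — total 39, matching the house size, so no adjustment is needed.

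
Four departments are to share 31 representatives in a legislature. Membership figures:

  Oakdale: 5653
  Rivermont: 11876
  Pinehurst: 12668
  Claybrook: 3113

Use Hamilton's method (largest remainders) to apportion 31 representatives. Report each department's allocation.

The standard divisor is 33310/31 ≈ 1074.516.
Standard quotas: Oakdale 5.2610, Rivermont 11.0524, Pinehurst 11.7895, Claybrook 2.8971.
Lower quotas: Oakdale 5, Rivermont 11, Pinehurst 11, Claybrook 2 (sum 29, leaving 2 seats).
Remainders in descending order: Claybrook 0.8971, Pinehurst 0.7895, Oakdale 0.2610, Rivermont 0.0524.
The surplus seats go to Claybrook, Pinehurst.

Oakdale=5, Rivermont=11, Pinehurst=12, Claybrook=3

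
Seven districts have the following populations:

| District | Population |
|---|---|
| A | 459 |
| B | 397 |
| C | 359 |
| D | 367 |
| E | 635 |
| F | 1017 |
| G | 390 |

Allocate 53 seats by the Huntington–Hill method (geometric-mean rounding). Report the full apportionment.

A 7, B 6, C 5, D 5, E 9, F 15, G 6

With divisor 69: modified quotas A 6.652, B 5.754, C 5.203, D 5.319, E 9.203, F 14.739, G 5.652.
Geometric-mean thresholds: A √(6·7)=6.481, B √(5·6)=5.477, C √(5·6)=5.477, D √(5·6)=5.477, E √(9·10)=9.487, F √(14·15)=14.491, G √(5·6)=5.477.
Each quota rounded against its threshold gives A 7, B 6, C 5, D 5, E 9, F 15, G 6 (total 53).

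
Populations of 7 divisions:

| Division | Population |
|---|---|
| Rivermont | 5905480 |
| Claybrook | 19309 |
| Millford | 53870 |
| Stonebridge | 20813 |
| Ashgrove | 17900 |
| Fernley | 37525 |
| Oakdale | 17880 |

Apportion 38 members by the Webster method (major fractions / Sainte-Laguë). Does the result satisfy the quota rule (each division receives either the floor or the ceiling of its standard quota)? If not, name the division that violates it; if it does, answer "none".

Standard quotas: Rivermont 36.953, Claybrook 0.121, Millford 0.337, Stonebridge 0.130, Ashgrove 0.112, Fernley 0.235, Oakdale 0.112.
Webster allocation: Rivermont 38, Claybrook 0, Millford 0, Stonebridge 0, Ashgrove 0, Fernley 0, Oakdale 0.
Rivermont has quota 36.953 (lower 36, upper 37) but receives 38 — outside the quota interval.

Rivermont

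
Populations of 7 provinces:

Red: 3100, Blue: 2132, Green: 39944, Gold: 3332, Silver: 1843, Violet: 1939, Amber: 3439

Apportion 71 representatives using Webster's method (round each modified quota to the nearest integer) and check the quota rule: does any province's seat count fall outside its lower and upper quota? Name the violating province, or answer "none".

Standard quotas: Red 3.949, Blue 2.716, Green 50.890, Gold 4.245, Silver 2.348, Violet 2.470, Amber 4.381.
Webster allocation: Red 4, Blue 3, Green 52, Gold 4, Silver 2, Violet 2, Amber 4.
Green has quota 50.890 (lower 50, upper 51) but receives 52 — outside the quota interval.

Green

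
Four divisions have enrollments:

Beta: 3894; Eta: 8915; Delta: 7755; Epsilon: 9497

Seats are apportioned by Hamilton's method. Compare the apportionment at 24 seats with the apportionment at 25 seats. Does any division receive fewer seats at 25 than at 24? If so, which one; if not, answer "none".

At 24 seats: Beta 3, Eta 7, Delta 6, Epsilon 8.
At 25 seats: Beta 3, Eta 7, Delta 7, Epsilon 8.
No division's allocation decreased.

none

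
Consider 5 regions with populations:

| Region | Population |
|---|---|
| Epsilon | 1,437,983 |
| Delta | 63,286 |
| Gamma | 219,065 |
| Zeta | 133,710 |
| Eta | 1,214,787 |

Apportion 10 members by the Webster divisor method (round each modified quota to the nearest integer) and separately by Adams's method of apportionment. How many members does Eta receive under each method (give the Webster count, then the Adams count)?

4 and 3

Webster: Epsilon 5, Delta 0, Gamma 1, Zeta 0, Eta 4.
Adams: Epsilon 4, Delta 1, Gamma 1, Zeta 1, Eta 3.
Eta gets 4 under Webster and 3 under Adams.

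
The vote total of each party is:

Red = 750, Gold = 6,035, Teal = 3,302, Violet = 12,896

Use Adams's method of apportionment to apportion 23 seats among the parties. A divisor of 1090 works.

Red 1, Gold 6, Teal 4, Violet 12

With modified divisor 1090: modified quotas Red 0.688, Gold 5.537, Teal 3.029, Violet 11.831.
Rounding up: Red 1, Gold 6, Teal 4, Violet 12 (total 23).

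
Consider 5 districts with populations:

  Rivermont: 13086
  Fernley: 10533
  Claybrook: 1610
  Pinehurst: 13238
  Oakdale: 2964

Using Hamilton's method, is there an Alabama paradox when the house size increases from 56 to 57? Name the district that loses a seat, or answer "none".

none

At 56 seats: Rivermont 18, Fernley 14, Claybrook 2, Pinehurst 18, Oakdale 4.
At 57 seats: Rivermont 18, Fernley 15, Claybrook 2, Pinehurst 18, Oakdale 4.
No district's allocation decreased.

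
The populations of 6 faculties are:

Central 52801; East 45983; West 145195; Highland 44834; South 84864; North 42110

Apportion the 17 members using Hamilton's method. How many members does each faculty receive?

Total 415787; standard divisor 415787/17 ≈ 24458.059.
Standard quotas: Central 2.1588, East 1.8801, West 5.9365, Highland 1.8331, South 3.4698, North 1.7217.
Lower quotas: Central 2, East 1, West 5, Highland 1, South 3, North 1 (sum 13, leaving 4 seats).
Remainders in descending order: West 0.9365, East 0.8801, Highland 0.8331, North 0.7217, South 0.4698, Central 0.1588.
Largest remainders: West, East, Highland, North receive the extra seats.

Central 2, East 2, West 6, Highland 2, South 3, North 2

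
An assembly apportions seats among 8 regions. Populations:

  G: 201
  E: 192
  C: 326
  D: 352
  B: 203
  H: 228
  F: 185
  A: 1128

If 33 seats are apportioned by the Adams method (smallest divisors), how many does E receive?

Standard divisor 2815/33 ≈ 85.303; standard quotas: G 2.356, E 2.251, C 3.822, D 4.126, B 2.380, H 2.673, F 2.169, A 13.223.
Rounding up gives 3, 3, 4, 5, 3, 3, 3, 14 = 38 seats, so the divisor must be adjusted.
With modified divisor 98: modified quotas G 2.051, E 1.959, C 3.327, D 3.592, B 2.071, H 2.327, F 1.888, A 11.510.
Rounding up: G 3, E 2, C 4, D 4, B 3, H 3, F 2, A 12 (total 33).
E receives 2.

2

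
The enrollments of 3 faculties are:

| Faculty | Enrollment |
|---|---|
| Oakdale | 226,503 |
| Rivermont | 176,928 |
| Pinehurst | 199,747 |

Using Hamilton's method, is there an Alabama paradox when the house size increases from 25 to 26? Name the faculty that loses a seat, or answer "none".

At 25 seats: Oakdale 10, Rivermont 7, Pinehurst 8.
At 26 seats: Oakdale 10, Rivermont 8, Pinehurst 8.
No faculty's allocation decreased.

none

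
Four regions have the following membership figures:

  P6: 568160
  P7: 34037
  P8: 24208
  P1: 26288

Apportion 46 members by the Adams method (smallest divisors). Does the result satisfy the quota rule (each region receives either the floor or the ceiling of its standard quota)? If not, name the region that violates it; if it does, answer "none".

P6

Standard quotas: P6 40.042, P7 2.399, P8 1.706, P1 1.853.
Adams allocation: P6 39, P7 3, P8 2, P1 2.
P6 has quota 40.042 (lower 40, upper 41) but receives 39 — outside the quota interval.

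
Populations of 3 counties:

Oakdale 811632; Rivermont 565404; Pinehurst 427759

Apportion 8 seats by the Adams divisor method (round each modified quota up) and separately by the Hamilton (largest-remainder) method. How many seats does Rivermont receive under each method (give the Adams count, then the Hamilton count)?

Adams: Oakdale 3, Rivermont 3, Pinehurst 2.
Hamilton: Oakdale 4, Rivermont 2, Pinehurst 2.
Rivermont gets 3 under Adams and 2 under Hamilton.

3 and 2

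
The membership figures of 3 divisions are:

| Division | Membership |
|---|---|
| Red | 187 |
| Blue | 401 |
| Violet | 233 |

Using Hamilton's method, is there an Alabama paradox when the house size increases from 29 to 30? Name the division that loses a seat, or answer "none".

none

At 29 seats: Red 7, Blue 14, Violet 8.
At 30 seats: Red 7, Blue 15, Violet 8.
No division's allocation decreased.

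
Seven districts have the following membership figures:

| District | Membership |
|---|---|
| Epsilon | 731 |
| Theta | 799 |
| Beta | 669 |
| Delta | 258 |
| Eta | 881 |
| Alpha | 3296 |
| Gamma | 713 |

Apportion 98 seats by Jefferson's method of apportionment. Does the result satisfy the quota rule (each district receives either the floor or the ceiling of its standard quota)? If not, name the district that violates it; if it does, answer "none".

Alpha

Standard quotas: Epsilon 9.751, Theta 10.658, Beta 8.924, Delta 3.441, Eta 11.751, Alpha 43.965, Gamma 9.511.
Jefferson allocation: Epsilon 10, Theta 10, Beta 9, Delta 3, Eta 12, Alpha 45, Gamma 9.
Alpha has quota 43.965 (lower 43, upper 44) but receives 45 — outside the quota interval.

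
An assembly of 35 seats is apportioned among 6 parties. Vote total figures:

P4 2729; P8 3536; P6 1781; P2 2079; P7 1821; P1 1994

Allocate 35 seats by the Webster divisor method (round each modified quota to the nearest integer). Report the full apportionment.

P4 7, P8 9, P6 4, P2 5, P7 5, P1 5

Standard divisor 13940/35 ≈ 398.286; standard quotas: P4 6.852, P8 8.878, P6 4.472, P2 5.220, P7 4.572, P1 5.006.
Rounding to the nearest integer gives P4 7, P8 9, P6 4, P2 5, P7 5, P1 5 — total 35, matching the house size, so no adjustment is needed.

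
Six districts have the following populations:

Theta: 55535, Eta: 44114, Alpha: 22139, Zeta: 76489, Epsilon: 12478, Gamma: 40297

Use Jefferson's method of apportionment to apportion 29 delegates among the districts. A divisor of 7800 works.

With modified divisor 7800: modified quotas Theta 7.120, Eta 5.656, Alpha 2.838, Zeta 9.806, Epsilon 1.600, Gamma 5.166.
Rounding down: Theta 7, Eta 5, Alpha 2, Zeta 9, Epsilon 1, Gamma 5 (total 29).

Theta=7; Eta=5; Alpha=2; Zeta=9; Epsilon=1; Gamma=5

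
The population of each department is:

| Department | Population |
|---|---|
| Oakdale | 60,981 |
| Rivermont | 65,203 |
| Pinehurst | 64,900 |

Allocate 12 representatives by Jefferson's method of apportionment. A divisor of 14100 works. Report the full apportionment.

With modified divisor 14100: modified quotas Oakdale 4.325, Rivermont 4.624, Pinehurst 4.603.
Rounding down: Oakdale 4, Rivermont 4, Pinehurst 4 (total 12).

Oakdale=4, Rivermont=4, Pinehurst=4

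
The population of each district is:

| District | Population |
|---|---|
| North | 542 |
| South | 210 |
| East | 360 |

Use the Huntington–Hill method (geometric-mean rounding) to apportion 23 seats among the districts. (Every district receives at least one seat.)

North=11; South=4; East=8

With divisor 48: modified quotas North 11.292, South 4.375, East 7.500.
Geometric-mean thresholds: North √(11·12)=11.489, South √(4·5)=4.472, East √(7·8)=7.483.
Each quota rounded against its threshold gives North 11, South 4, East 8 (total 23).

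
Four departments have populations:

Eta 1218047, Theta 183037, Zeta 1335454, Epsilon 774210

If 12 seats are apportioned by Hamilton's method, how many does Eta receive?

4

Total 3510748; standard divisor 3510748/12 ≈ 292562.333.
Standard quotas: Eta 4.1634, Theta 0.6256, Zeta 4.5647, Epsilon 2.6463.
Lower quotas: Eta 4, Theta 0, Zeta 4, Epsilon 2 (sum 10, leaving 2 seats).
Remainders in descending order: Epsilon 0.6463, Theta 0.6256, Zeta 0.5647, Eta 0.1634.
Largest remainders: Epsilon, Theta receive the extra seats.
Eta receives 4.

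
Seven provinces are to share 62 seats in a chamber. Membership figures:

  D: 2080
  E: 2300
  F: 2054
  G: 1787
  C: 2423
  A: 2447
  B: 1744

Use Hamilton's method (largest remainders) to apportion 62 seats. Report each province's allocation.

The standard divisor is 14835/62 ≈ 239.274.
Standard quotas: D 8.693, E 9.612, F 8.584, G 7.468, C 10.126, A 10.227, B 7.289.
Lower quotas: D 8, E 9, F 8, G 7, C 10, A 10, B 7 (sum 59, leaving 3 seats).
Remainders in descending order: D 0.693, E 0.612, F 0.584, G 0.468, B 0.289, A 0.227, C 0.126.
The surplus seats go to D, E, F.

D: 9; E: 10; F: 9; G: 7; C: 10; A: 10; B: 7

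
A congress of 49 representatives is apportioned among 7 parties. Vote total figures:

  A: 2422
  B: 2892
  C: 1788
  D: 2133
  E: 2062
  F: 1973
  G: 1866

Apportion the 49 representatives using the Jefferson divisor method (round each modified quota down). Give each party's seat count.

Standard divisor 15136/49 ≈ 308.898; standard quotas: A 7.841, B 9.362, C 5.788, D 6.905, E 6.675, F 6.387, G 6.041.
Rounding down gives 7, 9, 5, 6, 6, 6, 6 = 45 seats, so the divisor must be adjusted.
With modified divisor 290: modified quotas A 8.352, B 9.972, C 6.166, D 7.355, E 7.110, F 6.803, G 6.434.
Rounding down: A 8, B 9, C 6, D 7, E 7, F 6, G 6 (total 49).

A 8; B 9; C 6; D 7; E 7; F 6; G 6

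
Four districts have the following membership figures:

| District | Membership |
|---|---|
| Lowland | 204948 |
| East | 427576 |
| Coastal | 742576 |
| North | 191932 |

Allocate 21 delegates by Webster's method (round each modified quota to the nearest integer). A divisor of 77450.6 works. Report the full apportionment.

Lowland 3, East 6, Coastal 10, North 2

With modified divisor 77450.6: modified quotas Lowland 2.646, East 5.521, Coastal 9.588, North 2.478.
Rounding to the nearest integer: Lowland 3, East 6, Coastal 10, North 2 (total 21).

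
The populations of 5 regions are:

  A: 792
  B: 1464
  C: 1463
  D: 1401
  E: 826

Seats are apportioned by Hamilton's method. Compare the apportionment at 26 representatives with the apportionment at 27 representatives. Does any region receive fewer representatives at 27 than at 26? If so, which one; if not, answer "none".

At 26 seats: A 4, B 6, C 6, D 6, E 4.
At 27 seats: A 3, B 7, C 7, D 6, E 4.
A drops from 4 to 3.

A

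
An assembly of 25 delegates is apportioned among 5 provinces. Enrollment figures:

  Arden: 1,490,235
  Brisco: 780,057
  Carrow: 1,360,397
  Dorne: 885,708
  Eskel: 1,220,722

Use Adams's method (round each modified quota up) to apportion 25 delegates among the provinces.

Standard divisor 5737119/25 ≈ 229484.76; standard quotas: Arden 6.494, Brisco 3.399, Carrow 5.928, Dorne 3.860, Eskel 5.319.
Rounding up gives 7, 4, 6, 4, 6 = 27 seats, so the divisor must be adjusted.
With modified divisor 254200: modified quotas Arden 5.862, Brisco 3.069, Carrow 5.352, Dorne 3.484, Eskel 4.802.
Rounding up: Arden 6, Brisco 4, Carrow 6, Dorne 4, Eskel 5 (total 25).

Arden 6, Brisco 4, Carrow 6, Dorne 4, Eskel 5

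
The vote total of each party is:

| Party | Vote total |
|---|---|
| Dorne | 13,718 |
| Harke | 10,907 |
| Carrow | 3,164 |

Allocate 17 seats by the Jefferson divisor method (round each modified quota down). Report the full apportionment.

Dorne=8, Harke=7, Carrow=2

Standard divisor 27789/17 ≈ 1634.647; standard quotas: Dorne 8.392, Harke 6.672, Carrow 1.936.
Rounding down gives 8, 6, 1 = 15 seats, so the divisor must be adjusted.
With modified divisor 1540: modified quotas Dorne 8.908, Harke 7.082, Carrow 2.055.
Rounding down: Dorne 8, Harke 7, Carrow 2 (total 17).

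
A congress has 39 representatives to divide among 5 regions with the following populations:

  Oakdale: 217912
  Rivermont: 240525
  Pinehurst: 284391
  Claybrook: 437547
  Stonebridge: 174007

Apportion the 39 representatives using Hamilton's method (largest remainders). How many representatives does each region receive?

Total 1354382; standard divisor 1354382/39 ≈ 34727.744.
Standard quotas: Oakdale 6.2749, Rivermont 6.9260, Pinehurst 8.1892, Claybrook 12.5994, Stonebridge 5.0106.
Lower quotas: Oakdale 6, Rivermont 6, Pinehurst 8, Claybrook 12, Stonebridge 5 (sum 37, leaving 2 seats).
Remainders in descending order: Rivermont 0.9260, Claybrook 0.5994, Oakdale 0.2749, Pinehurst 0.1892, Stonebridge 0.0106.
The surplus seats go to Rivermont, Claybrook.

Oakdale 6, Rivermont 7, Pinehurst 8, Claybrook 13, Stonebridge 5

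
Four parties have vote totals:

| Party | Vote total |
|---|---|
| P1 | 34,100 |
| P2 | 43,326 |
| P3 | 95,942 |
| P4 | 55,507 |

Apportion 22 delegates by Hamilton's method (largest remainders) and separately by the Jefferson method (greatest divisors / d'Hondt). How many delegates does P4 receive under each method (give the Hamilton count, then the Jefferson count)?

Hamilton: P1 3, P2 4, P3 9, P4 6.
Jefferson: P1 3, P2 4, P3 10, P4 5.
P4 gets 6 under Hamilton and 5 under Jefferson.

6 and 5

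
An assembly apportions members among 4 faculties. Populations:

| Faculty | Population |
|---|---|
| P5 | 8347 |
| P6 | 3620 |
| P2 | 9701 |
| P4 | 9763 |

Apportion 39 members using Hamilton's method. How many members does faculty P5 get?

10

Total 31431; standard divisor 31431/39 ≈ 805.923.
Standard quotas: P5 10.3571, P6 4.4917, P2 12.0371, P4 12.1141.
Lower quotas: P5 10, P6 4, P2 12, P4 12 (sum 38, leaving 1 seat).
Remainders in descending order: P6 0.4917, P5 0.3571, P4 0.1141, P2 0.0371.
Largest remainder: P6 receives the extra seat.
P5 receives 10.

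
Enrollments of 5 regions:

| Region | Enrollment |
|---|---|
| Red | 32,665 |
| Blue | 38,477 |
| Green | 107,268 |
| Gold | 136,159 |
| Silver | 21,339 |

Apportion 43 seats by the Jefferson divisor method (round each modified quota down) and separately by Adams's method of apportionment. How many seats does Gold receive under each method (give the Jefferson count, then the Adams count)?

Jefferson: Red 4, Blue 5, Green 14, Gold 18, Silver 2.
Adams: Red 4, Blue 5, Green 14, Gold 17, Silver 3.
Gold gets 18 under Jefferson and 17 under Adams.

18 and 17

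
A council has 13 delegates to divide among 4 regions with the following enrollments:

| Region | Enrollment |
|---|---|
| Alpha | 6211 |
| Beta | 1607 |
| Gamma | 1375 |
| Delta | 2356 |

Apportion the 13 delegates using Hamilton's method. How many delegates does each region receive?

Alpha 7; Beta 2; Gamma 1; Delta 3

Standard divisor: 11549 ÷ 13 ≈ 888.385.
Standard quotas: Alpha 6.9913, Beta 1.8089, Gamma 1.5478, Delta 2.6520.
Lower quotas: Alpha 6, Beta 1, Gamma 1, Delta 2 (sum 10, leaving 3 seats).
Remainders in descending order: Alpha 0.9913, Beta 0.8089, Delta 0.6520, Gamma 0.5478.
The surplus seats go to Alpha, Beta, Delta.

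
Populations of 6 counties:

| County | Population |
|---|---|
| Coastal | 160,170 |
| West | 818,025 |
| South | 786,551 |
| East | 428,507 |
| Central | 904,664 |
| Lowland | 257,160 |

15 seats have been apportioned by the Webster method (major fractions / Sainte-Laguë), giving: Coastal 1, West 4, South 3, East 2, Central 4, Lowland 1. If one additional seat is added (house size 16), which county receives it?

Priority for the next seat is population ÷ (current seats + 0.5).
Priorities: Coastal 106780.000, West 181783.333, South 224728.857, East 171402.800, Central 201036.444, Lowland 171440.000.
Highest priority: South.

South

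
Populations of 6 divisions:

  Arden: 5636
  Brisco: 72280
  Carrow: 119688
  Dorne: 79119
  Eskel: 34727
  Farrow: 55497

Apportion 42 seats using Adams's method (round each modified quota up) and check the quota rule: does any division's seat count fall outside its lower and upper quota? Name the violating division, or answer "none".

none

Standard quotas: Arden 0.645, Brisco 8.273, Carrow 13.699, Dorne 9.056, Eskel 3.975, Farrow 6.352.
Adams allocation: Arden 1, Brisco 8, Carrow 13, Dorne 9, Eskel 4, Farrow 7.
Every allocation lies between the lower and upper quota.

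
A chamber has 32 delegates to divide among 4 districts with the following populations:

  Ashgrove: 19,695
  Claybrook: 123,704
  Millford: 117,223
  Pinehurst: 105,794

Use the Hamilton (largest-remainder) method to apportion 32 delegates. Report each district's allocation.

Standard divisor: 366416 ÷ 32 ≈ 11450.5.
Standard quotas: Ashgrove 1.7200, Claybrook 10.8034, Millford 10.2374, Pinehurst 9.2392.
Lower quotas: Ashgrove 1, Claybrook 10, Millford 10, Pinehurst 9 (sum 30, leaving 2 seats).
Remainders in descending order: Claybrook 0.8034, Ashgrove 0.7200, Pinehurst 0.2392, Millford 0.2374.
The surplus seats go to Claybrook, Ashgrove.

Ashgrove: 2, Claybrook: 11, Millford: 10, Pinehurst: 9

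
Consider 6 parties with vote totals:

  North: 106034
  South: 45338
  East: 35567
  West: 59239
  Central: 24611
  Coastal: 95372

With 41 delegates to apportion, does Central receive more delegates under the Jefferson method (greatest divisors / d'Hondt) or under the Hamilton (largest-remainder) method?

Hamilton

Jefferson: North 12, South 5, East 4, West 7, Central 2, Coastal 11.
Hamilton: North 12, South 5, East 4, West 6, Central 3, Coastal 11.
Central gets 2 under Jefferson and 3 under Hamilton.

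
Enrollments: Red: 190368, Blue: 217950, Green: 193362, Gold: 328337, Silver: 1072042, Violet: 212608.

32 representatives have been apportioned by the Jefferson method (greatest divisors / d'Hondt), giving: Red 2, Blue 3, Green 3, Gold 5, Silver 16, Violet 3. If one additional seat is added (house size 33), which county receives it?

Priority for the next seat is population ÷ (current seats + 1).
Priorities: Red 63456.000, Blue 54487.500, Green 48340.500, Gold 54722.833, Silver 63061.294, Violet 53152.000.
Highest priority: Red.

Red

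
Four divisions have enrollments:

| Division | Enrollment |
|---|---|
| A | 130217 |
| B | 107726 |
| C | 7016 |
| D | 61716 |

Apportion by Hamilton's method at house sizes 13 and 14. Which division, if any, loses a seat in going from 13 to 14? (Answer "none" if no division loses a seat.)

At 13 seats: A 5, B 5, C 0, D 3.
At 14 seats: A 6, B 5, C 0, D 3.
No division's allocation decreased.

none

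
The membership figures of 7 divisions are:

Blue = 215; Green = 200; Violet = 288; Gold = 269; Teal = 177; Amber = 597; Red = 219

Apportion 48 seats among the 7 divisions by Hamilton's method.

Blue 5, Green 5, Violet 7, Gold 7, Teal 4, Amber 15, Red 5

Total 1965; standard divisor 1965/48 ≈ 40.938.
Standard quotas: Blue 5.252, Green 4.885, Violet 7.035, Gold 6.571, Teal 4.324, Amber 14.583, Red 5.350.
Lower quotas: Blue 5, Green 4, Violet 7, Gold 6, Teal 4, Amber 14, Red 5 (sum 45, leaving 3 seats).
Remainders in descending order: Green 0.885, Amber 0.583, Gold 0.571, Red 0.350, Teal 0.324, Blue 0.252, Violet 0.035.
Largest remainders: Green, Amber, Gold receive the extra seats.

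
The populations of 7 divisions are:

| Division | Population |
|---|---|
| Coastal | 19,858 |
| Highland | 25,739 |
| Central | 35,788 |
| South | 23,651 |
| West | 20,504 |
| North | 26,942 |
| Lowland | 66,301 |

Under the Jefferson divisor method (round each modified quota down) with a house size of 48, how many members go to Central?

Standard divisor 218783/48 ≈ 4557.979; standard quotas: Coastal 4.357, Highland 5.647, Central 7.852, South 5.189, West 4.498, North 5.911, Lowland 14.546.
Rounding down gives 4, 5, 7, 5, 4, 5, 14 = 44 seats, so the divisor must be adjusted.
With modified divisor 4200: modified quotas Coastal 4.728, Highland 6.128, Central 8.521, South 5.631, West 4.882, North 6.415, Lowland 15.786.
Rounding down: Coastal 4, Highland 6, Central 8, South 5, West 4, North 6, Lowland 15 (total 48).
Central receives 8.

8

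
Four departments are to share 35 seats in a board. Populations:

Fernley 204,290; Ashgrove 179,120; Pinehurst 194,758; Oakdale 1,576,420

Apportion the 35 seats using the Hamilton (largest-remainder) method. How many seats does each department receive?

Fernley=3, Ashgrove=3, Pinehurst=3, Oakdale=26

The standard divisor is 2154588/35 ≈ 61559.657.
Standard quotas: Fernley 3.3186, Ashgrove 2.9097, Pinehurst 3.1637, Oakdale 25.6080.
Lower quotas: Fernley 3, Ashgrove 2, Pinehurst 3, Oakdale 25 (sum 33, leaving 2 seats).
Remainders in descending order: Ashgrove 0.9097, Oakdale 0.6080, Fernley 0.3186, Pinehurst 0.1637.
Largest remainders: Ashgrove, Oakdale receive the extra seats.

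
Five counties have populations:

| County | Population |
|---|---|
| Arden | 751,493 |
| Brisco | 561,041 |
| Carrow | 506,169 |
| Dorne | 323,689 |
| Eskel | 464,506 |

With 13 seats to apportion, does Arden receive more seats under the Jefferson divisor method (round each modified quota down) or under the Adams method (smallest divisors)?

Jefferson

Jefferson: Arden 4, Brisco 3, Carrow 3, Dorne 1, Eskel 2.
Adams: Arden 3, Brisco 3, Carrow 3, Dorne 2, Eskel 2.
Arden gets 4 under Jefferson and 3 under Adams.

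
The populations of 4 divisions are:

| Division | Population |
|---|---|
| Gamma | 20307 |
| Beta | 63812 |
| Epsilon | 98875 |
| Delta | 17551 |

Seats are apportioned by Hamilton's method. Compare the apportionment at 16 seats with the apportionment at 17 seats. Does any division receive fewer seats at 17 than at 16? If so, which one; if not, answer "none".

none

At 16 seats: Gamma 2, Beta 5, Epsilon 8, Delta 1.
At 17 seats: Gamma 2, Beta 5, Epsilon 8, Delta 2.
No division's allocation decreased.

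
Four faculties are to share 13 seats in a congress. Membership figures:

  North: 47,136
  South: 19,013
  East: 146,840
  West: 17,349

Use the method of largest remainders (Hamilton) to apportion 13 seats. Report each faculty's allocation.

Standard divisor: 230338 ÷ 13 ≈ 17718.308.
Standard quotas: North 2.6603, South 1.0731, East 8.2875, West 0.9792.
Lower quotas: North 2, South 1, East 8, West 0 (sum 11, leaving 2 seats).
Remainders in descending order: West 0.9792, North 0.6603, East 0.2875, South 0.0731.
The surplus seats go to West, North.

North 3; South 1; East 8; West 1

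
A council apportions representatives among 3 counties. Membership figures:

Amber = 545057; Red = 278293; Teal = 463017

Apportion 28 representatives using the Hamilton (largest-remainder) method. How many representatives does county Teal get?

10

Standard divisor: 1286367 ÷ 28 ≈ 45941.679.
Standard quotas: Amber 11.8641, Red 6.0575, Teal 10.0784.
Lower quotas: Amber 11, Red 6, Teal 10 (sum 27, leaving 1 seat).
Remainders in descending order: Amber 0.8641, Teal 0.0784, Red 0.0575.
Largest remainder: Amber receives the extra seat.
Teal receives 10.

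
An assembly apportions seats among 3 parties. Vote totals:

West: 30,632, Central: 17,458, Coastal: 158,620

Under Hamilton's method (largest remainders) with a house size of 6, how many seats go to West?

1

Total 206710; standard divisor 206710/6 ≈ 34451.667.
Standard quotas: West 0.8891, Central 0.5067, Coastal 4.6041.
Lower quotas: West 0, Central 0, Coastal 4 (sum 4, leaving 2 seats).
Remainders in descending order: West 0.8891, Coastal 0.6041, Central 0.5067.
The surplus seats go to West, Coastal.
West receives 1.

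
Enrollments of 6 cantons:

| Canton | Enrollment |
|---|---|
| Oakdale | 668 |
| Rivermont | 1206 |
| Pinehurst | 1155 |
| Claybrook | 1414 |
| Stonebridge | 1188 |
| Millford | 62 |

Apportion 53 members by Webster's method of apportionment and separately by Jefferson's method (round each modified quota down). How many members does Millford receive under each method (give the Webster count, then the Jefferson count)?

Webster: Oakdale 6, Rivermont 11, Pinehurst 11, Claybrook 13, Stonebridge 11, Millford 1.
Jefferson: Oakdale 6, Rivermont 11, Pinehurst 11, Claybrook 14, Stonebridge 11, Millford 0.
Millford gets 1 under Webster and 0 under Jefferson.

1 and 0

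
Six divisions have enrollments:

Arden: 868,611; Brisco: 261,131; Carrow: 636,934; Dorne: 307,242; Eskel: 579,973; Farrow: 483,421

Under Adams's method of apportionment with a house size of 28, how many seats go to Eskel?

5

Standard divisor 3137312/28 ≈ 112046.857; standard quotas: Arden 7.752, Brisco 2.331, Carrow 5.685, Dorne 2.742, Eskel 5.176, Farrow 4.314.
Rounding up gives 8, 3, 6, 3, 6, 5 = 31 seats, so the divisor must be adjusted.
With modified divisor 125700: modified quotas Arden 6.910, Brisco 2.077, Carrow 5.067, Dorne 2.444, Eskel 4.614, Farrow 3.846.
Rounding up: Arden 7, Brisco 3, Carrow 6, Dorne 3, Eskel 5, Farrow 4 (total 28).
Eskel receives 5.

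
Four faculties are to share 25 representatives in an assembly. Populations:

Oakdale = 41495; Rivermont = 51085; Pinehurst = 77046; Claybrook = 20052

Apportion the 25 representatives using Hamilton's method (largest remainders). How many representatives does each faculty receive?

Oakdale 5, Rivermont 7, Pinehurst 10, Claybrook 3

The standard divisor is 189678/25 ≈ 7587.12.
Standard quotas: Oakdale 5.4691, Rivermont 6.7331, Pinehurst 10.1548, Claybrook 2.6429.
Lower quotas: Oakdale 5, Rivermont 6, Pinehurst 10, Claybrook 2 (sum 23, leaving 2 seats).
Remainders in descending order: Rivermont 0.7331, Claybrook 0.6429, Oakdale 0.4691, Pinehurst 0.1548.
The surplus seats go to Rivermont, Claybrook.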